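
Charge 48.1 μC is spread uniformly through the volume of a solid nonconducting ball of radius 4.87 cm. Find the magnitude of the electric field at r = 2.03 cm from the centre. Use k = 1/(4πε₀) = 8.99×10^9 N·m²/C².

|E| ≈ 7.60×10^7 V/m

By spherical symmetry E is radial; choose a Gaussian sphere of radius r = 2.03 cm (r < R).
For a uniform sphere the enclosed fraction is (r/R)³, so Q_enc = (48.1 μC)(0.0203/0.0487)³ = 3.484e-6 C.
By Gauss's law, ∮E·dA = E·4πr² = Q_enc/ε₀.
E = k|Q_enc|/r² = (8.99×10^9)(3.484×10^-6)/(0.0203)² = 7.60e7 N/C.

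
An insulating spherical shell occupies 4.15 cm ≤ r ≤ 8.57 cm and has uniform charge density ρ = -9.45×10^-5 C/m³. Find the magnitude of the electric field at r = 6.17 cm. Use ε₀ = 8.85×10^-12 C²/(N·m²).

Symmetry ⇒ E = E(r) r̂. Gaussian sphere of radius r = 6.17 cm (within the shell material, 4.15 cm < r < 8.57 cm).
Only the shell between 4.15 cm and r is enclosed: Q_enc = ρ·(4π/3)(r³ − a³) = (-9.45×10^-5)·(4π/3)·((0.0617)³ − (0.0415)³) = -6.469×10^-8 C.
By Gauss's law, ∮E·dA = E·4πr² = Q_enc/ε₀.
E = |Q_enc|/(4πε₀r²) = (6.469×10^-8)/(4π·8.85×10^-12·(0.0617)²) = 1.53e5 N/C.

1.53×10^5 N/C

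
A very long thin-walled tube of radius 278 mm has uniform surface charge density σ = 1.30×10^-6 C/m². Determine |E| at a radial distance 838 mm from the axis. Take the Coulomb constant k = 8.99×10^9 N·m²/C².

By cylindrical symmetry E is radial; use a coaxial Gaussian cylinder of radius 838 mm and length L (r > 278 mm).
The whole shell is enclosed: λ_enc = σ·2πR = (1.30×10^-6)·2π·(0.278) = 2.271×10^-6 C/m.
Applying ∮E·dA = Q_enc/ε₀ with the end caps contributing no flux:
E = 2k|λ_enc|/r = 2(8.99×10^9)(2.271×10^-6)/(0.838) = 4.87×10^4 N/C.

E = 4.87×10^4 V/m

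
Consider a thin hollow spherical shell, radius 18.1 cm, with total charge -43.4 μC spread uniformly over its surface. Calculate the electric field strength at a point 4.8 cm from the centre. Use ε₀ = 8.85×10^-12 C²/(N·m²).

Take a concentric spherical Gaussian surface of radius r = 4.8 cm (inside the shell, r < 18.1 cm).
No charge lies within this surface, so Q_enc = 0 and Gauss's law gives E·4πr² = 0 ⇒ E = 0.

E = 0 (no enclosed charge)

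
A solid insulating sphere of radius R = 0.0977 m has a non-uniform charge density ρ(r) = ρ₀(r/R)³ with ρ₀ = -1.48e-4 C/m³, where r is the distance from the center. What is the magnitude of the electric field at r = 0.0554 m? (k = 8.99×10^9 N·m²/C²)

|E| = 2.81e4 V/m

Symmetry ⇒ E = E(r) r̂. Gaussian sphere of radius r = 0.0554 m (r < R).
Integrate the density: Q_enc = 4π ∫₀^r ρ₀(r'/R)^3 r'² dr' = 4πρ₀ r^6/(6·R³) = -9.609e-9 C.
Applying ∮E·dA = Q_enc/ε₀ with Φ = E(4πr²):
E = k|Q_enc|/r² = (8.99×10^9)(9.609×10^-9)/(0.0554)² = 2.81e4 N/C.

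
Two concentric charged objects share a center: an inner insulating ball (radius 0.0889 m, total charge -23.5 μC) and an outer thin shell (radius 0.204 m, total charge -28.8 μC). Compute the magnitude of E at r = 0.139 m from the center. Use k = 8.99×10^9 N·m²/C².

E = 1.09×10^7 V/m

Symmetry ⇒ E = E(r) r̂. Gaussian sphere of radius r = 0.139 m (between the bodies, 0.0889 m < r < 0.204 m).
Only the inner charge is enclosed; the outer shell contributes nothing inside itself. Q_enc = -23.5 μC = -2.35×10^-5 C.
Applying ∮E·dA = Q_enc/ε₀ with Φ = E(4πr²):
E = k|Q_enc|/r² = (8.99×10^9)(2.35×10^-5)/(0.139)² = 1.09×10^7 N/C.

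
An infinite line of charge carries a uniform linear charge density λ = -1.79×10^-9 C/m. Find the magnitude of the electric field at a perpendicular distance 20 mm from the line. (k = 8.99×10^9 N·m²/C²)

By cylindrical symmetry E is radial; use a coaxial Gaussian cylinder of radius 20 mm and length L.
Q_enc = λL, so λ_enc = -1.79×10^-9 C/m.
By Gauss's law (flux through the curved wall only), E·2πrL = λ_enc L/ε₀.
E = 2k|λ_enc|/r = 2(8.99×10^9)(1.79×10^-9)/(0.02) = 1.61e3 N/C.

E = 1.61×10^3 V/m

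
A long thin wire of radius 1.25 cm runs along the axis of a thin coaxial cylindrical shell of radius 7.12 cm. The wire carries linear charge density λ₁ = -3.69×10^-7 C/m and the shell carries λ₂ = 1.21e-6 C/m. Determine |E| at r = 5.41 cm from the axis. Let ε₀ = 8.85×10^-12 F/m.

|E| = 1.23e5 N/C

By cylindrical symmetry E is radial; use a coaxial Gaussian cylinder of radius 5.41 cm and length L (between the conductors, 1.25 cm < r < 7.12 cm).
Only the inner wire is enclosed; the outer shell contributes nothing inside itself. λ_enc = λ₁ = -3.69×10^-7 C/m.
Since E is radial and uniform over the curved surface, Φ = E·2πrL = Q_enc/ε₀ = λ_enc L/ε₀.
E = |λ_enc|/(2πε₀r) = (3.69×10^-7)/(2π·8.85×10^-12·0.0541) = 1.23×10^5 N/C.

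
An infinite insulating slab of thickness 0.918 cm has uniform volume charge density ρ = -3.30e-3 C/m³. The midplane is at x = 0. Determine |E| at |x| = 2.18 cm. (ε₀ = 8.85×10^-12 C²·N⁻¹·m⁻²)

E = 1.71×10^6 N/C

The point |x| = 2.18 cm lies outside the slab (half-thickness 0.00459 m). A symmetric pillbox spanning the full slab encloses Q_enc = ρ·d·A.
Flux = 2EA ⇒ E = |ρ|d/(2ε₀), independent of distance outside.
E = (3.30×10^-3)(0.00918)/(2·8.85×10^-12) = 1.71e6 N/C.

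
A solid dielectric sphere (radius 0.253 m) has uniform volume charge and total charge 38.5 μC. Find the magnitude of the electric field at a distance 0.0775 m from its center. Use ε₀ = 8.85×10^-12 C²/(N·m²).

E ≈ 1.66×10^6 V/m

Use a concentric Gaussian sphere at r = 0.0775 m (r < R).
For a uniform sphere the enclosed fraction is (r/R)³, so Q_enc = (38.5 μC)(0.0775/0.253)³ = 1.107e-6 C.
Since E is radial and uniform over the Gaussian sphere, Φ = E·4πr² = Q_enc/ε₀.
E = |Q_enc|/(4πε₀r²) = (1.107e-6)/(4π·8.85×10^-12·(0.0775)²) = 1.66×10^6 N/C.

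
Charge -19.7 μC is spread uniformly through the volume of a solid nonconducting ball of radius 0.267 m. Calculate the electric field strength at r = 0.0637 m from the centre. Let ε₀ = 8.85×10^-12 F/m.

By spherical symmetry E is radial; choose a Gaussian sphere of radius r = 0.0637 m (r < R).
For a uniform sphere the enclosed fraction is (r/R)³, so Q_enc = (-19.7 μC)(0.0637/0.267)³ = -2.675×10^-7 C.
Gauss's law: E·4πr² = Q_enc/ε₀.
E = |Q_enc|/(4πε₀r²) = (2.675×10^-7)/(4π·8.85×10^-12·(0.0637)²) = 5.93×10^5 N/C.

E ≈ 5.93×10^5 V/m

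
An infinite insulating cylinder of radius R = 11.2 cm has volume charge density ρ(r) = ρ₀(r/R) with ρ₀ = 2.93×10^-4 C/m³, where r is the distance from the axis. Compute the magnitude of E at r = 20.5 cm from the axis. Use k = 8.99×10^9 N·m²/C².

By cylindrical symmetry E is radial; use a coaxial Gaussian cylinder of radius 20.5 cm and length L (r > R, full charge per length enclosed).
λ_enc = 2π ∫₀^R ρ₀(r'/R)^1 r' dr' = 2πρ₀R²/3 = 7.698×10^-6 C/m.
Since E is radial and uniform over the curved surface, Φ = E·2πrL = Q_enc/ε₀ = λ_enc L/ε₀.
E = 2k|λ_enc|/r = 2(8.99×10^9)(7.698×10^-6)/(0.205) = 6.75×10^5 N/C.

E ≈ 6.75×10^5 V/m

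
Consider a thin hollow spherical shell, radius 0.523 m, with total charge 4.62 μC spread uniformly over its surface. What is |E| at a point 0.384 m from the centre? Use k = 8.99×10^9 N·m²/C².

Symmetry ⇒ E = E(r) r̂. Gaussian sphere of radius r = 0.384 m (inside the shell, r < 0.523 m).
All the charge is outside the Gaussian surface: Q_enc = 0, hence E = 0 everywhere inside the shell.

|E| = 0 V/m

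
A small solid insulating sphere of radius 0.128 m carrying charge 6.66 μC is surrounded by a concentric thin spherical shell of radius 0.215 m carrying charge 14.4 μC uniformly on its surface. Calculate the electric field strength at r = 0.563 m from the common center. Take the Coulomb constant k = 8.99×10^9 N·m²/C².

By spherical symmetry E is radial; choose a Gaussian sphere of radius r = 0.563 m (r > 0.215 m, enclosing both).
Q_enc = (6.66 μC) + (14.4 μC) = 2.106×10^-5 C.
Since E is radial and uniform over the Gaussian sphere, Φ = E·4πr² = Q_enc/ε₀.
E = k|Q_enc|/r² = (8.99×10^9)(2.106e-5)/(0.563)² = 5.97×10^5 N/C.

E = 5.97e5 N/C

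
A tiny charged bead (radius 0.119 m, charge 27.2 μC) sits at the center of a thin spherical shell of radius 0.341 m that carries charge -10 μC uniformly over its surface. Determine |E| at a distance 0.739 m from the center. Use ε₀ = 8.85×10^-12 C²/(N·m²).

Symmetry ⇒ E = E(r) r̂. Gaussian sphere of radius r = 0.739 m (r > 0.341 m, enclosing both).
Q_enc = (27.2 μC) + (-10 μC) = 1.72×10^-5 C.
Applying ∮E·dA = Q_enc/ε₀ with Φ = E(4πr²):
E = |Q_enc|/(4πε₀r²) = (1.72×10^-5)/(4π·8.85×10^-12·(0.739)²) = 2.83×10^5 N/C.

E = 2.83×10^5 V/m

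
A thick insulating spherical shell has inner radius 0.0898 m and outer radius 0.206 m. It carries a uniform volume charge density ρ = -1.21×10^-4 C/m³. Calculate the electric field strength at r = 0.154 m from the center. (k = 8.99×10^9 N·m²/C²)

By spherical symmetry E is radial; choose a Gaussian sphere of radius r = 0.154 m (within the shell material, 0.0898 m < r < 0.206 m).
Enclosed charge is the volume from a to r: Q_enc = (4π/3)ρ(r³ − a³) = -1.484e-6 C.
Since E is radial and uniform over the Gaussian sphere, Φ = E·4πr² = Q_enc/ε₀.
E = k|Q_enc|/r² = (8.99×10^9)(1.484×10^-6)/(0.154)² = 5.63×10^5 N/C.

5.63×10^5 N/C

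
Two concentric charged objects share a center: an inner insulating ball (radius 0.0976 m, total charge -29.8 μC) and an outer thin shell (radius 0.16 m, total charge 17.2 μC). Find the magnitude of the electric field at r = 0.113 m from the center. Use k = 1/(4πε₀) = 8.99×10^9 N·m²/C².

Use a concentric Gaussian sphere at r = 0.113 m (between the bodies, 0.0976 m < r < 0.16 m).
The shell at 0.16 m lies outside the Gaussian surface, so Q_enc = -29.8 μC = -2.98e-5 C.
Applying ∮E·dA = Q_enc/ε₀ with Φ = E(4πr²):
E = k|Q_enc|/r² = (8.99×10^9)(2.98×10^-5)/(0.113)² = 2.10×10^7 N/C.

E ≈ 2.10e7 N/C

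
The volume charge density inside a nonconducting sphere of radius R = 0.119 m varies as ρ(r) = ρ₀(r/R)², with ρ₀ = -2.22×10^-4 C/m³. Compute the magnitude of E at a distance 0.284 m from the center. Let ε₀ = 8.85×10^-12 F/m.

|E| ≈ 1.05e5 V/m

Take a concentric spherical Gaussian surface of radius r = 0.284 m (r > R, all charge enclosed).
Q_enc = 4π ∫₀^R ρ₀(r'/R)^2 r'² dr' = 4πρ₀R³/5 = -9.402e-7 C.
Applying ∮E·dA = Q_enc/ε₀ with Φ = E(4πr²):
E = |Q_enc|/(4πε₀r²) = (9.402×10^-7)/(4π·8.85×10^-12·(0.284)²) = 1.05e5 N/C.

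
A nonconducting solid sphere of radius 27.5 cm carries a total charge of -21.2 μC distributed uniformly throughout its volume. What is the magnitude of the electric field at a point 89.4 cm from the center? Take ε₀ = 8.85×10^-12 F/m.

E = 2.39×10^5 N/C

Take a concentric spherical Gaussian surface of radius r = 89.4 cm (r > R, so the entire charge is enclosed).
Q_enc = -21.2 μC = -2.12×10^-5 C.
Applying ∮E·dA = Q_enc/ε₀ with Φ = E(4πr²):
E = |Q_enc|/(4πε₀r²) = (2.12×10^-5)/(4π·8.85×10^-12·(0.894)²) = 2.39×10^5 N/C.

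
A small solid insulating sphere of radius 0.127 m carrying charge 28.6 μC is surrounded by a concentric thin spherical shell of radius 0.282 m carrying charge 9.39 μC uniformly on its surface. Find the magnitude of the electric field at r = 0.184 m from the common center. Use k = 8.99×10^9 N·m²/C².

E = 7.59×10^6 N/C

Symmetry ⇒ E = E(r) r̂. Gaussian sphere of radius r = 0.184 m (between the bodies, 0.127 m < r < 0.282 m).
Only the inner charge is enclosed; the outer shell contributes nothing inside itself. Q_enc = 28.6 μC = 2.86e-5 C.
Applying ∮E·dA = Q_enc/ε₀ with Φ = E(4πr²):
E = k|Q_enc|/r² = (8.99×10^9)(2.86e-5)/(0.184)² = 7.59×10^6 N/C.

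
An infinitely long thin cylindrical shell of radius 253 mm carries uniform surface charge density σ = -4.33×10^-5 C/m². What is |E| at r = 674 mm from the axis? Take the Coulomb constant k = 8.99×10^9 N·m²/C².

By cylindrical symmetry E is radial; use a coaxial Gaussian cylinder of radius 674 mm and length L (r > 253 mm).
The whole shell is enclosed: λ_enc = σ·2πR = (-4.33×10^-5)·2π·(0.253) = -6.883×10^-5 C/m.
By Gauss's law (flux through the curved wall only), E·2πrL = λ_enc L/ε₀.
E = 2k|λ_enc|/r = 2(8.99×10^9)(6.883e-5)/(0.674) = 1.84e6 N/C.

|E| ≈ 1.84×10^6 V/m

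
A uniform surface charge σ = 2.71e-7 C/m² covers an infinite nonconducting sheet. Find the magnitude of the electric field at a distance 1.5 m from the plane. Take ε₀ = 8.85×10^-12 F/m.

The symmetry is planar: E is normal to the sheet and the same magnitude on both sides. Take a pillbox straddling the sheet with end-cap area A.
Flux Φ = 2EA and Q_enc = σA, so 2EA = σA/ε₀ ⇒ E = |σ|/(2ε₀), independent of distance.
E = |σ|/(2ε₀) = (2.71e-7)/(2·8.85×10^-12) = 1.53e4 N/C.

|E| = 1.53×10^4 N/C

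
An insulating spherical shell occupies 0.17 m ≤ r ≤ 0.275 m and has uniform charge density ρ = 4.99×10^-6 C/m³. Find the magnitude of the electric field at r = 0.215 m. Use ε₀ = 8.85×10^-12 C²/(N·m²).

Use a concentric Gaussian sphere at r = 0.215 m (within the shell material, 0.17 m < r < 0.275 m).
Enclosed charge is the volume from a to r: Q_enc = (4π/3)ρ(r³ − a³) = 1.05e-7 C.
Applying ∮E·dA = Q_enc/ε₀ with Φ = E(4πr²):
E = |Q_enc|/(4πε₀r²) = (1.05e-7)/(4π·8.85×10^-12·(0.215)²) = 2.04×10^4 N/C.

E = 2.04e4 N/C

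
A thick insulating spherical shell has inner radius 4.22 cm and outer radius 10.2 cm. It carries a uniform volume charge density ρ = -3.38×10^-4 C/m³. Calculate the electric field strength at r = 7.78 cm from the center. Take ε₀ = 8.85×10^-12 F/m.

Symmetry ⇒ E = E(r) r̂. Gaussian sphere of radius r = 7.78 cm (within the shell material, 4.22 cm < r < 10.2 cm).
Only the shell between 4.22 cm and r is enclosed: Q_enc = ρ·(4π/3)(r³ − a³) = (-3.38e-4)·(4π/3)·((0.0778)³ − (0.0422)³) = -5.603×10^-7 C.
Since E is radial and uniform over the Gaussian sphere, Φ = E·4πr² = Q_enc/ε₀.
E = |Q_enc|/(4πε₀r²) = (5.603e-7)/(4π·8.85×10^-12·(0.0778)²) = 8.32e5 N/C.

E ≈ 8.32×10^5 V/m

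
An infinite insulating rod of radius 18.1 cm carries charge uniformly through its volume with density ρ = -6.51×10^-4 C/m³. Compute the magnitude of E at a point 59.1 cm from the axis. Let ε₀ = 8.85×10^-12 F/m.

Choose a coaxial cylinder of radius r = 59.1 cm (arbitrary length L) as the Gaussian surface (r > 18.1 cm, full cross-section enclosed).
λ_enc = ρ·πR² = (-6.51×10^-4)π(0.181)² = -6.70×10^-5 C/m.
By Gauss's law (flux through the curved wall only), E·2πrL = λ_enc L/ε₀.
E = |λ_enc|/(2πε₀r) = (6.70×10^-5)/(2π·8.85×10^-12·0.591) = 2.04×10^6 N/C.

|E| ≈ 2.04×10^6 V/m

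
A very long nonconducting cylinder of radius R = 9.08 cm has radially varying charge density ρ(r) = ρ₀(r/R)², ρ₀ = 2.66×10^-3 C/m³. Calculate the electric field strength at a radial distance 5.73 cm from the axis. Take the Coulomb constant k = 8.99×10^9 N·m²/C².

|E| ≈ 1.71×10^6 V/m

Take a coaxial cylindrical Gaussian surface of radius r = 5.73 cm and length L (r < R).
λ_enc = ∫₀^r ρ(r')·2πr' dr' = (2πρ₀/R²)·r^4/4 = 5.463×10^-6 C/m.
Gauss's law: E·2πrL = λ_enc L/ε₀.
E = 2k|λ_enc|/r = 2(8.99×10^9)(5.463×10^-6)/(0.0573) = 1.71×10^6 N/C.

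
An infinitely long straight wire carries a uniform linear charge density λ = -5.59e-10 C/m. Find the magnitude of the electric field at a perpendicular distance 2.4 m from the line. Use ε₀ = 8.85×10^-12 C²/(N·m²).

|E| ≈ 4.19 N/C

By cylindrical symmetry E is radial; use a coaxial Gaussian cylinder of radius 2.4 m and length L.
Q_enc = λL, so λ_enc = -5.59e-10 C/m.
Applying ∮E·dA = Q_enc/ε₀ with the end caps contributing no flux:
E = |λ_enc|/(2πε₀r) = (5.59e-10)/(2π·8.85×10^-12·2.4) = 4.19 N/C.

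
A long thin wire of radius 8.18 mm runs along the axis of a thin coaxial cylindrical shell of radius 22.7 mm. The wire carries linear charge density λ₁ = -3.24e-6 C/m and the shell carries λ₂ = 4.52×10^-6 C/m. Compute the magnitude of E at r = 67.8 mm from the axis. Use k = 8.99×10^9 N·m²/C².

|E| = 3.39×10^5 V/m

Coaxial Gaussian cylinder, radius r = 67.8 mm, length L (r > 22.7 mm, enclosing both).
λ_enc = λ₁ + λ₂ = (-3.24e-6) + (4.52e-6) = 1.28×10^-6 C/m.
Gauss's law: E·2πrL = λ_enc L/ε₀.
E = 2k|λ_enc|/r = 2(8.99×10^9)(1.28×10^-6)/(0.0678) = 3.39×10^5 N/C.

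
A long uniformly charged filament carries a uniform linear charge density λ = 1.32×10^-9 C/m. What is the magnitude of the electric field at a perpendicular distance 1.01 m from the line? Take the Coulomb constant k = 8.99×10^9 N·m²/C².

Take a coaxial cylindrical Gaussian surface of radius r = 1.01 m and length L.
Q_enc = λL, so λ_enc = 1.32e-9 C/m.
By Gauss's law (flux through the curved wall only), E·2πrL = λ_enc L/ε₀.
E = 2k|λ_enc|/r = 2(8.99×10^9)(1.32e-9)/(1.01) = 23.5 N/C.

23.5 N/C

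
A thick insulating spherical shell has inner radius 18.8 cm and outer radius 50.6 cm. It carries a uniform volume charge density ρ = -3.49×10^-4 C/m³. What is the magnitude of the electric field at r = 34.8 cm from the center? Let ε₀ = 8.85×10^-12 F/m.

By spherical symmetry E is radial; choose a Gaussian sphere of radius r = 34.8 cm (within the shell material, 18.8 cm < r < 50.6 cm).
Only the shell between 18.8 cm and r is enclosed: Q_enc = ρ·(4π/3)(r³ − a³) = (-3.49×10^-4)·(4π/3)·((0.348)³ − (0.188)³) = -5.19×10^-5 C.
By Gauss's law, ∮E·dA = E·4πr² = Q_enc/ε₀.
E = |Q_enc|/(4πε₀r²) = (5.19e-5)/(4π·8.85×10^-12·(0.348)²) = 3.85×10^6 N/C.

E = 3.85×10^6 V/m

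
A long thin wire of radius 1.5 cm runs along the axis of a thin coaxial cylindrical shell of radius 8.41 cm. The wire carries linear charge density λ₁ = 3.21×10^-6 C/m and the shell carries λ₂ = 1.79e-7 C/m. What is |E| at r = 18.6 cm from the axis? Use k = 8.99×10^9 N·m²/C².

|E| = 3.28×10^5 N/C

By cylindrical symmetry E is radial; use a coaxial Gaussian cylinder of radius 18.6 cm and length L (r > 8.41 cm, enclosing both).
λ_enc = λ₁ + λ₂ = (3.21e-6) + (1.79×10^-7) = 3.389×10^-6 C/m.
By Gauss's law (flux through the curved wall only), E·2πrL = λ_enc L/ε₀.
E = 2k|λ_enc|/r = 2(8.99×10^9)(3.389e-6)/(0.186) = 3.28×10^5 N/C.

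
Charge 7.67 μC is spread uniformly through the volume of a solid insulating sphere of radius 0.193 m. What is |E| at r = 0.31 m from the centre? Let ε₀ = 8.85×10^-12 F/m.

E ≈ 7.18×10^5 N/C

Take a concentric spherical Gaussian surface of radius r = 0.31 m (r > R, so the entire charge is enclosed).
Q_enc = 7.67 μC = 7.67×10^-6 C.
Applying ∮E·dA = Q_enc/ε₀ with Φ = E(4πr²):
E = |Q_enc|/(4πε₀r²) = (7.67e-6)/(4π·8.85×10^-12·(0.31)²) = 7.18×10^5 N/C.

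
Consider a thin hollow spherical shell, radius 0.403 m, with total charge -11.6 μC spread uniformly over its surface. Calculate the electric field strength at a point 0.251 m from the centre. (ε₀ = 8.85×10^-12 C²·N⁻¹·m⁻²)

E = 0

Take a concentric spherical Gaussian surface of radius r = 0.251 m (inside the shell, r < 0.403 m).
No charge lies within this surface, so Q_enc = 0 and Gauss's law gives E·4πr² = 0 ⇒ E = 0.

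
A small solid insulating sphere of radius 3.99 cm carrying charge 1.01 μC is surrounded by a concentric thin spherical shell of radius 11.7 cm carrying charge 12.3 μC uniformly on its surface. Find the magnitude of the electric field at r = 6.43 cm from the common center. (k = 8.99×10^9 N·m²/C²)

Symmetry ⇒ E = E(r) r̂. Gaussian sphere of radius r = 6.43 cm (between the bodies, 3.99 cm < r < 11.7 cm).
The shell at 11.7 cm lies outside the Gaussian surface, so Q_enc = 1.01 μC = 1.01×10^-6 C.
Gauss's law: E·4πr² = Q_enc/ε₀.
E = k|Q_enc|/r² = (8.99×10^9)(1.01×10^-6)/(0.0643)² = 2.20×10^6 N/C.

E ≈ 2.20e6 N/C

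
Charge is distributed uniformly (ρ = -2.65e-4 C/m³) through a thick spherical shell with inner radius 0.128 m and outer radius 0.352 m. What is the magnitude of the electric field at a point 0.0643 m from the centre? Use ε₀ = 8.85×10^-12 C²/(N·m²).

Symmetry ⇒ E = E(r) r̂. Gaussian sphere of radius r = 0.0643 m (r < 0.128 m, inside the empty cavity).
No charge is enclosed, so by Gauss's law E·4πr² = 0 ⇒ E = 0.

|E| = 0 V/m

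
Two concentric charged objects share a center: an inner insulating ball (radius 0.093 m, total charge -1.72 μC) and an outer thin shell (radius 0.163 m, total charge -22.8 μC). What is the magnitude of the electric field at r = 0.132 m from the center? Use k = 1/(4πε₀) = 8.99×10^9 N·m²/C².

Symmetry ⇒ E = E(r) r̂. Gaussian sphere of radius r = 0.132 m (between the bodies, 0.093 m < r < 0.163 m).
Only the inner charge is enclosed; the outer shell contributes nothing inside itself. Q_enc = -1.72 μC = -1.72×10^-6 C.
Since E is radial and uniform over the Gaussian sphere, Φ = E·4πr² = Q_enc/ε₀.
E = k|Q_enc|/r² = (8.99×10^9)(1.72×10^-6)/(0.132)² = 8.87×10^5 N/C.

|E| = 8.87×10^5 N/C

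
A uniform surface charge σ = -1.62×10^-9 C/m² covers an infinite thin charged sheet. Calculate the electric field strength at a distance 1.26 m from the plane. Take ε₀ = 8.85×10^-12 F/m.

The symmetry is planar: E is normal to the sheet and the same magnitude on both sides. Take a pillbox straddling the sheet with end-cap area A.
Only the two end caps contribute flux: Φ = 2EA. With Q_enc = σA, Gauss's law gives E = |σ|/(2ε₀).
E = |σ|/(2ε₀) = (1.62e-9)/(2·8.85×10^-12) = 91.5 N/C.

E = 91.5 N/C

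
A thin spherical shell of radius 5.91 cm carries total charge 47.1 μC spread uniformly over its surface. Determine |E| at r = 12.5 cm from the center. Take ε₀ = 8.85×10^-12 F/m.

E ≈ 2.71e7 V/m

Symmetry ⇒ E = E(r) r̂. Gaussian sphere of radius r = 12.5 cm (r > 5.91 cm).
The entire shell is enclosed: Q_enc = 4.71e-5 C.
Applying ∮E·dA = Q_enc/ε₀ with Φ = E(4πr²):
E = |Q_enc|/(4πε₀r²) = (4.71×10^-5)/(4π·8.85×10^-12·(0.125)²) = 2.71×10^7 N/C.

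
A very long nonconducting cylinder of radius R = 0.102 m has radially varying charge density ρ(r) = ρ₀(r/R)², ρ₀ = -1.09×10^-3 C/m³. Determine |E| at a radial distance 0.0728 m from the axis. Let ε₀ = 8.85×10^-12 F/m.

Take a coaxial cylindrical Gaussian surface of radius r = 0.0728 m and length L (r < R).
Integrating ρ over the cross-section to radius r: λ_enc = (2πρ₀/R²) ∫₀^r r'^3 dr' = 2πρ₀ r^4/(4·R²) = -4.622×10^-6 C/m.
Gauss's law: E·2πrL = λ_enc L/ε₀.
E = |λ_enc|/(2πε₀r) = (4.622×10^-6)/(2π·8.85×10^-12·0.0728) = 1.14×10^6 N/C.

|E| ≈ 1.14×10^6 N/C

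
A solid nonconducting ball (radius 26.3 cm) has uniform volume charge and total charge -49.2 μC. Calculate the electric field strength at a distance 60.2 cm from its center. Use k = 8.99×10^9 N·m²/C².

|E| = 1.22e6 N/C

Take a concentric spherical Gaussian surface of radius r = 60.2 cm (r > R, so the entire charge is enclosed).
Q_enc = -49.2 μC = -4.92e-5 C.
Applying ∮E·dA = Q_enc/ε₀ with Φ = E(4πr²):
E = k|Q_enc|/r² = (8.99×10^9)(4.92×10^-5)/(0.602)² = 1.22×10^6 N/C.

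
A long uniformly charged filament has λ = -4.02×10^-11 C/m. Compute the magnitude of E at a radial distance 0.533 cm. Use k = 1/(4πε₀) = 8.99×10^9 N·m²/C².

By cylindrical symmetry E is radial; use a coaxial Gaussian cylinder of radius 0.533 cm and length L.
Q_enc = λL, so λ_enc = -4.02×10^-11 C/m.
By Gauss's law (flux through the curved wall only), E·2πrL = λ_enc L/ε₀.
E = 2k|λ_enc|/r = 2(8.99×10^9)(4.02×10^-11)/(0.00533) = 136 N/C.

E ≈ 136 N/C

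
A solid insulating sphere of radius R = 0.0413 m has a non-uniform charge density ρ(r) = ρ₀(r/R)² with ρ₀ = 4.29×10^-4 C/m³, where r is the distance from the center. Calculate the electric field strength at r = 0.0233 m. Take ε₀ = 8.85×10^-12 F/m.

Take a concentric spherical Gaussian surface of radius r = 0.0233 m (r < R).
Integrate the density: Q_enc = 4π ∫₀^r ρ₀(r'/R)^2 r'² dr' = 4πρ₀ r^5/(5·R²) = 4.341×10^-9 C.
Applying ∮E·dA = Q_enc/ε₀ with Φ = E(4πr²):
E = |Q_enc|/(4πε₀r²) = (4.341×10^-9)/(4π·8.85×10^-12·(0.0233)²) = 7.19e4 N/C.

|E| = 7.19×10^4 N/C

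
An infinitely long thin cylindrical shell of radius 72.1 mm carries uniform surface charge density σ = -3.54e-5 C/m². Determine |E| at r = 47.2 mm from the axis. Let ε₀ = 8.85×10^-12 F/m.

Take a coaxial cylindrical Gaussian surface of radius r = 47.2 mm and length L (r < 72.1 mm, inside the shell).
No charge is enclosed, so Gauss's law gives E·2πrL = 0 ⇒ E = 0.

|E| = 0 N/C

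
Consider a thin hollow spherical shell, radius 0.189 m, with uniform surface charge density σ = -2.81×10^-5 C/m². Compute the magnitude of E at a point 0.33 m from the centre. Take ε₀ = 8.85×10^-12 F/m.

1.04e6 N/C

Symmetry ⇒ E = E(r) r̂. Gaussian sphere of radius r = 0.33 m (r > 0.189 m).
The entire shell is enclosed: Q_enc = σ·4πR² = (-2.81×10^-5)·4π·(0.189)² = -1.261×10^-5 C.
Gauss's law: E·4πr² = Q_enc/ε₀.
E = |Q_enc|/(4πε₀r²) = (1.261×10^-5)/(4π·8.85×10^-12·(0.33)²) = 1.04×10^6 N/C.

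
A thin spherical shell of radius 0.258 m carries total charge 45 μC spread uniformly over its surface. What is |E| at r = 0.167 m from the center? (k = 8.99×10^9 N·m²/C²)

Take a concentric spherical Gaussian surface of radius r = 0.167 m (inside the shell, r < 0.258 m).
No charge lies within this surface, so Q_enc = 0 and Gauss's law gives E·4πr² = 0 ⇒ E = 0.

|E| = 0 V/m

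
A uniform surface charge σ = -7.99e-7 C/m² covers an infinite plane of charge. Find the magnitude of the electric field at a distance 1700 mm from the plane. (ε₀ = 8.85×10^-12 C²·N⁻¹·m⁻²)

Choose a cylindrical pillbox piercing the sheet, end faces (area A) parallel to it.
Flux Φ = 2EA and Q_enc = σA, so 2EA = σA/ε₀ ⇒ E = |σ|/(2ε₀), independent of distance.
E = |σ|/(2ε₀) = (7.99×10^-7)/(2·8.85×10^-12) = 4.51e4 N/C.

|E| ≈ 4.51e4 N/C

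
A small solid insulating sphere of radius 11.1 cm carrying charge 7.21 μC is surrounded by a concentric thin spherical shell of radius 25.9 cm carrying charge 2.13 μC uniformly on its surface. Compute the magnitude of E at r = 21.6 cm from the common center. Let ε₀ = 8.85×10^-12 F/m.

E = 1.39×10^6 V/m

Symmetry ⇒ E = E(r) r̂. Gaussian sphere of radius r = 21.6 cm (between the bodies, 11.1 cm < r < 25.9 cm).
The shell at 25.9 cm lies outside the Gaussian surface, so Q_enc = 7.21 μC = 7.21×10^-6 C.
Since E is radial and uniform over the Gaussian sphere, Φ = E·4πr² = Q_enc/ε₀.
E = |Q_enc|/(4πε₀r²) = (7.21×10^-6)/(4π·8.85×10^-12·(0.216)²) = 1.39×10^6 N/C.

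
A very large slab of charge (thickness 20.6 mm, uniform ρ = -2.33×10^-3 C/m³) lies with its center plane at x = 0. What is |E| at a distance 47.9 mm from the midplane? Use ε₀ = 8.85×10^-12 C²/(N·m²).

The point |x| = 47.9 mm lies outside the slab (half-thickness 0.0103 m). A symmetric pillbox spanning the full slab encloses Q_enc = ρ·d·A.
Flux = 2EA ⇒ E = |ρ|d/(2ε₀), independent of distance outside.
E = (2.33×10^-3)(0.0206)/(2·8.85×10^-12) = 2.71×10^6 N/C.

E ≈ 2.71×10^6 N/C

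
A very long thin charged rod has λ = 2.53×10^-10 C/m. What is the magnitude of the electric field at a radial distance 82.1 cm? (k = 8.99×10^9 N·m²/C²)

By cylindrical symmetry E is radial; use a coaxial Gaussian cylinder of radius 82.1 cm and length L.
Q_enc = λL, so λ_enc = 2.53×10^-10 C/m.
Gauss's law: E·2πrL = λ_enc L/ε₀.
E = 2k|λ_enc|/r = 2(8.99×10^9)(2.53×10^-10)/(0.821) = 5.54 N/C.

5.54 N/C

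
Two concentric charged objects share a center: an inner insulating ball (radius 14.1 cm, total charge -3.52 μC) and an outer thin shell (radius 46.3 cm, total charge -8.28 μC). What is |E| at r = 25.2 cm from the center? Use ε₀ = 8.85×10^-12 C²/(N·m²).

Use a concentric Gaussian sphere at r = 25.2 cm (between the bodies, 14.1 cm < r < 46.3 cm).
The shell at 46.3 cm lies outside the Gaussian surface, so Q_enc = -3.52 μC = -3.52e-6 C.
By Gauss's law, ∮E·dA = E·4πr² = Q_enc/ε₀.
E = |Q_enc|/(4πε₀r²) = (3.52×10^-6)/(4π·8.85×10^-12·(0.252)²) = 4.98e5 N/C.

E = 4.98×10^5 N/C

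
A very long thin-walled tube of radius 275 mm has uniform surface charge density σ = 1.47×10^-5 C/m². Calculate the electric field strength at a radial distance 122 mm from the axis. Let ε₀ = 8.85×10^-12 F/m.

E = 0 (no enclosed charge)

Take a coaxial cylindrical Gaussian surface of radius r = 122 mm and length L (r < 275 mm, inside the shell).
No charge is enclosed, so Gauss's law gives E·2πrL = 0 ⇒ E = 0.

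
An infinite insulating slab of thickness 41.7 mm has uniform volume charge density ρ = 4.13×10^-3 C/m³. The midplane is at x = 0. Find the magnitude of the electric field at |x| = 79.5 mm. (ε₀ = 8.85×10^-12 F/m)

E = 9.73×10^6 N/C

The point |x| = 79.5 mm lies outside the slab (half-thickness 0.02085 m). A symmetric pillbox spanning the full slab encloses Q_enc = ρ·d·A.
Flux = 2EA ⇒ E = |ρ|d/(2ε₀), independent of distance outside.
E = (4.13×10^-3)(0.0417)/(2·8.85×10^-12) = 9.73×10^6 N/C.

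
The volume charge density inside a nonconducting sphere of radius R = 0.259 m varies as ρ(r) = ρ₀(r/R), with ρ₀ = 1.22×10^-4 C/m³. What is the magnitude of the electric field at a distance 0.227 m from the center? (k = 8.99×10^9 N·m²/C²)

By spherical symmetry E is radial; choose a Gaussian sphere of radius r = 0.227 m (r < R).
Integrate the density: Q_enc = 4π ∫₀^r ρ₀(r'/R)^1 r'² dr' = 4πρ₀ r^4/(4·R) = 3.929e-6 C.
Applying ∮E·dA = Q_enc/ε₀ with Φ = E(4πr²):
E = k|Q_enc|/r² = (8.99×10^9)(3.929×10^-6)/(0.227)² = 6.86×10^5 N/C.

6.86×10^5 V/m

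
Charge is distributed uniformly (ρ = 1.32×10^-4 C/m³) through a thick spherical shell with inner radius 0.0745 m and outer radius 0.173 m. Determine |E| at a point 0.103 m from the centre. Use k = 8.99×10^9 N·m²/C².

Symmetry ⇒ E = E(r) r̂. Gaussian sphere of radius r = 0.103 m (within the shell material, 0.0745 m < r < 0.173 m).
Only the shell between 0.0745 m and r is enclosed: Q_enc = ρ·(4π/3)(r³ − a³) = (1.32e-4)·(4π/3)·((0.103)³ − (0.0745)³) = 3.756×10^-7 C.
Since E is radial and uniform over the Gaussian sphere, Φ = E·4πr² = Q_enc/ε₀.
E = k|Q_enc|/r² = (8.99×10^9)(3.756×10^-7)/(0.103)² = 3.18×10^5 N/C.

E ≈ 3.18e5 V/m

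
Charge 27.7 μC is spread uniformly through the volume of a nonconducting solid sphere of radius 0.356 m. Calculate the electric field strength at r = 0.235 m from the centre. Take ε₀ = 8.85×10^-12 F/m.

|E| ≈ 1.30×10^6 N/C

By spherical symmetry E is radial; choose a Gaussian sphere of radius r = 0.235 m (r < R).
Only the charge within r is enclosed: Q_enc = Q·(r/R)³ = (27.7 μC)·(0.235 m/0.356 m)³ = 7.968e-6 C.
Since E is radial and uniform over the Gaussian sphere, Φ = E·4πr² = Q_enc/ε₀.
E = |Q_enc|/(4πε₀r²) = (7.968e-6)/(4π·8.85×10^-12·(0.235)²) = 1.30×10^6 N/C.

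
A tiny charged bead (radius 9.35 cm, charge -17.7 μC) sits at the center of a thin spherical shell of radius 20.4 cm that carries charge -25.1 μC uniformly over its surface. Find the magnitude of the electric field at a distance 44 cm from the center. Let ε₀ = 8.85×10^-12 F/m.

Symmetry ⇒ E = E(r) r̂. Gaussian sphere of radius r = 44 cm (r > 20.4 cm, enclosing both).
Q_enc = (-17.7 μC) + (-25.1 μC) = -4.28×10^-5 C.
Applying ∮E·dA = Q_enc/ε₀ with Φ = E(4πr²):
E = |Q_enc|/(4πε₀r²) = (4.28e-5)/(4π·8.85×10^-12·(0.44)²) = 1.99e6 N/C.

E ≈ 1.99×10^6 V/m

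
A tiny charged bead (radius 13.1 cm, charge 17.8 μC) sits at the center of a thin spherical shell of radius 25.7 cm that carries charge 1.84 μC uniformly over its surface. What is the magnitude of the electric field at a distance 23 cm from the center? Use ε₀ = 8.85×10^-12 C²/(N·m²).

Take a concentric spherical Gaussian surface of radius r = 23 cm (between the bodies, 13.1 cm < r < 25.7 cm).
The shell at 25.7 cm lies outside the Gaussian surface, so Q_enc = 17.8 μC = 1.78×10^-5 C.
Gauss's law: E·4πr² = Q_enc/ε₀.
E = |Q_enc|/(4πε₀r²) = (1.78e-5)/(4π·8.85×10^-12·(0.23)²) = 3.03×10^6 N/C.

3.03×10^6 N/C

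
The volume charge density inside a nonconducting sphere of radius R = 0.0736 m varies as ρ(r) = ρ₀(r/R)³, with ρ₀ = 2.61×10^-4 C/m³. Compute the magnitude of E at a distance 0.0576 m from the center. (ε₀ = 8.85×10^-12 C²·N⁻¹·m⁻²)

E = 1.36×10^5 V/m

By spherical symmetry E is radial; choose a Gaussian sphere of radius r = 0.0576 m (r < R).
Integrate the density: Q_enc = 4π ∫₀^r ρ₀(r'/R)^3 r'² dr' = 4πρ₀ r^6/(6·R³) = 5.007×10^-8 C.
By Gauss's law, ∮E·dA = E·4πr² = Q_enc/ε₀.
E = |Q_enc|/(4πε₀r²) = (5.007×10^-8)/(4π·8.85×10^-12·(0.0576)²) = 1.36×10^5 N/C.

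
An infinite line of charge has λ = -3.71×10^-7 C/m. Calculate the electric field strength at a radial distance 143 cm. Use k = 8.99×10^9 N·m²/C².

Choose a coaxial cylinder of radius r = 143 cm (arbitrary length L) as the Gaussian surface.
Q_enc = λL, so λ_enc = -3.71e-7 C/m.
Gauss's law: E·2πrL = λ_enc L/ε₀.
E = 2k|λ_enc|/r = 2(8.99×10^9)(3.71e-7)/(1.43) = 4.66×10^3 N/C.

|E| ≈ 4.66×10^3 V/m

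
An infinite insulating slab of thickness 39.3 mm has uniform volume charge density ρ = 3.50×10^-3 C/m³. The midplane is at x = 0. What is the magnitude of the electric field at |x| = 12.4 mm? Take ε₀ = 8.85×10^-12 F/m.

By symmetry E is perpendicular to the slab. A Gaussian pillbox from −12.4 mm to +12.4 mm (face area A) lies entirely within the slab.
Q_enc = ρ·(2x)·A and flux = 2EA, so 2EA = 2ρxA/ε₀ ⇒ E = |ρ|x/ε₀.
E = (3.50e-3)(0.0124)/(8.85×10^-12) = 4.90×10^6 N/C.

E = 4.90×10^6 N/C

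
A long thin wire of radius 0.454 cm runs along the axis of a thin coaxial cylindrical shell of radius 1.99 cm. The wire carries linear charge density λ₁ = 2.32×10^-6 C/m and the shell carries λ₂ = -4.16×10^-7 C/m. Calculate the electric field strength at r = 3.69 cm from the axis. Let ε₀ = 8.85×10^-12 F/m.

Coaxial Gaussian cylinder, radius r = 3.69 cm, length L (r > 1.99 cm, enclosing both).
λ_enc = λ₁ + λ₂ = (2.32×10^-6) + (-4.16e-7) = 1.904e-6 C/m.
Gauss's law: E·2πrL = λ_enc L/ε₀.
E = |λ_enc|/(2πε₀r) = (1.904×10^-6)/(2π·8.85×10^-12·0.0369) = 9.28×10^5 N/C.

|E| = 9.28×10^5 N/C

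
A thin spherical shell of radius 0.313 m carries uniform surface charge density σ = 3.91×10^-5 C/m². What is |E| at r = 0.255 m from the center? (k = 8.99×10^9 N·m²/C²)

Use a concentric Gaussian sphere at r = 0.255 m (inside the shell, r < 0.313 m).
No charge lies within this surface, so Q_enc = 0 and Gauss's law gives E·4πr² = 0 ⇒ E = 0.

|E| = 0 N/C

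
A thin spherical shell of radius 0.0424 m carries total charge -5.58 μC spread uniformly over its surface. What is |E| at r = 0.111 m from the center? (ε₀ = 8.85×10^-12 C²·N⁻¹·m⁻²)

Symmetry ⇒ E = E(r) r̂. Gaussian sphere of radius r = 0.111 m (r > 0.0424 m).
The entire shell is enclosed: Q_enc = -5.58×10^-6 C.
Gauss's law: E·4πr² = Q_enc/ε₀.
E = |Q_enc|/(4πε₀r²) = (5.58e-6)/(4π·8.85×10^-12·(0.111)²) = 4.07e6 N/C.

E ≈ 4.07×10^6 N/C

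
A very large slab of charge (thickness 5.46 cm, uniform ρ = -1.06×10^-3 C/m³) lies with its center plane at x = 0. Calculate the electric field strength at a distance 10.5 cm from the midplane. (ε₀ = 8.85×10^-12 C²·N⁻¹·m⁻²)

The point |x| = 10.5 cm lies outside the slab (half-thickness 0.0273 m). A symmetric pillbox spanning the full slab encloses Q_enc = ρ·d·A.
Flux = 2EA ⇒ E = |ρ|d/(2ε₀), independent of distance outside.
E = (1.06e-3)(0.0546)/(2·8.85×10^-12) = 3.27×10^6 N/C.

3.27×10^6 N/C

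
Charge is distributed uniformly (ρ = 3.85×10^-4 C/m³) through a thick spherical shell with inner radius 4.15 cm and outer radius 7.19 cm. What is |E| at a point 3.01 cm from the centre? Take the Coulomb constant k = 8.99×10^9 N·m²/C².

Take a concentric spherical Gaussian surface of radius r = 3.01 cm (r < 4.15 cm, inside the empty cavity).
Q_enc = 0 (all charge lies at larger r); Gauss's law gives E = 0.

E = 0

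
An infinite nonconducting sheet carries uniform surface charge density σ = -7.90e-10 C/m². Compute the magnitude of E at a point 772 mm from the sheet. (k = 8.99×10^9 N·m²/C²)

By planar symmetry E is perpendicular to the sheet and uniform; use a Gaussian pillbox with flat faces of area A on each side of the sheet.
Only the two end caps contribute flux: Φ = 2EA. With Q_enc = σA, Gauss's law gives E = |σ|/(2ε₀).
E = 2πk|σ| = 2π(8.99×10^9)(7.90e-10) = 44.6 N/C.

E = 44.6 V/m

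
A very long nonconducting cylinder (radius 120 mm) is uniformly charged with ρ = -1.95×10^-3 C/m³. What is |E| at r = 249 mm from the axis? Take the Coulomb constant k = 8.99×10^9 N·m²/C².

|E| ≈ 6.37×10^6 N/C

Coaxial Gaussian cylinder, radius r = 249 mm, length L (r > 120 mm, full cross-section enclosed).
λ_enc = ρ·πR² = (-1.95×10^-3)π(0.12)² = -8.822×10^-5 C/m.
Applying ∮E·dA = Q_enc/ε₀ with the end caps contributing no flux:
E = 2k|λ_enc|/r = 2(8.99×10^9)(8.822×10^-5)/(0.249) = 6.37e6 N/C.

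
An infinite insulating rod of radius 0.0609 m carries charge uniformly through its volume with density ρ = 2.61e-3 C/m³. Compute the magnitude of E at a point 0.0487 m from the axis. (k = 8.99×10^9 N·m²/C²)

Coaxial Gaussian cylinder, radius r = 0.0487 m, length L (r < R).
Enclosed charge per unit length: λ_enc = ρ·πr² = (2.61×10^-3)π(0.0487)² = 1.945×10^-5 C/m.
By Gauss's law (flux through the curved wall only), E·2πrL = λ_enc L/ε₀.
E = 2k|λ_enc|/r = 2(8.99×10^9)(1.945×10^-5)/(0.0487) = 7.18×10^6 N/C.

E ≈ 7.18×10^6 N/C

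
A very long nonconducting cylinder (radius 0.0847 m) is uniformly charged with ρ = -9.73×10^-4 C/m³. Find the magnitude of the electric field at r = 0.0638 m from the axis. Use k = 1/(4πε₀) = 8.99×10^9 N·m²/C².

Coaxial Gaussian cylinder, radius r = 0.0638 m, length L (r < R).
Charge inside radius r per length L is ρ·πr²·L, so λ_enc = ρπr² = -1.244×10^-5 C/m.
Applying ∮E·dA = Q_enc/ε₀ with the end caps contributing no flux:
E = 2k|λ_enc|/r = 2(8.99×10^9)(1.244×10^-5)/(0.0638) = 3.51e6 N/C.

E = 3.51e6 N/C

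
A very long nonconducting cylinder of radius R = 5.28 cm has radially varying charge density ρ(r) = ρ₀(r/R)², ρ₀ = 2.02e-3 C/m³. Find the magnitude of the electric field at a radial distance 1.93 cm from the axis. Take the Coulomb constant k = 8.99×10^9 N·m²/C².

By cylindrical symmetry E is radial; use a coaxial Gaussian cylinder of radius 1.93 cm and length L (r < R).
Integrating ρ over the cross-section to radius r: λ_enc = (2πρ₀/R²) ∫₀^r r'^3 dr' = 2πρ₀ r^4/(4·R²) = 1.579×10^-7 C/m.
Applying ∮E·dA = Q_enc/ε₀ with the end caps contributing no flux:
E = 2k|λ_enc|/r = 2(8.99×10^9)(1.579e-7)/(0.0193) = 1.47e5 N/C.

E ≈ 1.47e5 N/C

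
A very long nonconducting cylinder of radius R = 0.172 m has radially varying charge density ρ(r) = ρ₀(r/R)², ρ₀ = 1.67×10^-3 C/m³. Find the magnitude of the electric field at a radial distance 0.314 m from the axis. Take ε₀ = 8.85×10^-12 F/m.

E ≈ 4.44×10^6 N/C

Coaxial Gaussian cylinder, radius r = 0.314 m, length L (r > R, full charge per length enclosed).
λ_enc = 2π ∫₀^R ρ₀(r'/R)^2 r' dr' = 2πρ₀R²/4 = 7.761e-5 C/m.
Gauss's law: E·2πrL = λ_enc L/ε₀.
E = |λ_enc|/(2πε₀r) = (7.761e-5)/(2π·8.85×10^-12·0.314) = 4.44×10^6 N/C.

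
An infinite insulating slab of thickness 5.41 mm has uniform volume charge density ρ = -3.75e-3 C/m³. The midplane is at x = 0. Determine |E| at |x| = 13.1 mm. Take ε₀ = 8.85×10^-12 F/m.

1.15×10^6 N/C

The point |x| = 13.1 mm lies outside the slab (half-thickness 0.002705 m). A symmetric pillbox spanning the full slab encloses Q_enc = ρ·d·A.
Flux = 2EA ⇒ E = |ρ|d/(2ε₀), independent of distance outside.
E = (3.75×10^-3)(0.00541)/(2·8.85×10^-12) = 1.15×10^6 N/C.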